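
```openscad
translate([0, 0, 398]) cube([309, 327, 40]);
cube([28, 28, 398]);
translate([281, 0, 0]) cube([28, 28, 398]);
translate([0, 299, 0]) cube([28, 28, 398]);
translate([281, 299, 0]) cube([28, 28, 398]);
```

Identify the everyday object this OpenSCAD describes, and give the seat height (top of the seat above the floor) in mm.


A stool. The seat height is 438 mm.

A 309×327×40 slab at z = 398 on four corner posts — a stool. The seat top is 398 + 40 = 438 mm.


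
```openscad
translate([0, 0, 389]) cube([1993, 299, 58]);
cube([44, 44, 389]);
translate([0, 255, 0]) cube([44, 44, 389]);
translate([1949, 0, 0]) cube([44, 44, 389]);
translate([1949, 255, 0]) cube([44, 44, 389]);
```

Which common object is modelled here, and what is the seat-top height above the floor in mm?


A bench. The seat-top height is 447 mm.

A long slab on four corner posts — a bench. The slab sits at z = 389 with thickness 58, so the top is 389 + 58 = 447 mm.


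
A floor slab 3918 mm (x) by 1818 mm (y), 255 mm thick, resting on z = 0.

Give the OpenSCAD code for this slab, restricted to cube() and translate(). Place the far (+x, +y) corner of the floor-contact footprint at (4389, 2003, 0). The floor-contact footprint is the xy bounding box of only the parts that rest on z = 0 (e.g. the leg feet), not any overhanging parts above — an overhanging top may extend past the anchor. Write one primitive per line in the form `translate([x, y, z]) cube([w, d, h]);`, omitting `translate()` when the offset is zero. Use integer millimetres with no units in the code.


translate([471, 185, 0]) cube([3918, 1818, 255]);


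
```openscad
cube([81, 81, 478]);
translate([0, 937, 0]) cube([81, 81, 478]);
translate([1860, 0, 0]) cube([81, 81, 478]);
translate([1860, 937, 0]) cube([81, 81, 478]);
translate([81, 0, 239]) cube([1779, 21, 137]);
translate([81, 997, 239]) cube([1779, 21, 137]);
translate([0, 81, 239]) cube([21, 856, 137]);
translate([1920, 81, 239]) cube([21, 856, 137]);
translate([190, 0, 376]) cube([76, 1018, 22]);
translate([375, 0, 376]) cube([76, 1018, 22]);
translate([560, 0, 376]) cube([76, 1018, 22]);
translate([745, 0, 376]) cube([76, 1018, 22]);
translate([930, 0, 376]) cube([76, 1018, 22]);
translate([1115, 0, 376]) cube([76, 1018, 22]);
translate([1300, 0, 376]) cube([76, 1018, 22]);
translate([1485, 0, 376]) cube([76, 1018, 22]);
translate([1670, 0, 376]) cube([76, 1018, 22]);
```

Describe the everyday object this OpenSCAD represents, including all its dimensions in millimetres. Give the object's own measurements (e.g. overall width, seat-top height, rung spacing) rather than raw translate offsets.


A bed frame 1941 mm long (x) by 1018 mm wide (y). Four 81×81 mm corner posts, 478 mm tall, at the corners of the footprint. Four rails of 21 mm thickness and 137 mm height run between adjacent posts with their undersides at z = 239 mm, their outer faces flush with the outside of the frame (the two x-running rails run between the posts' inner faces; the two y-running rails run between the posts' inner faces). 9 slats, each 76 mm wide (x) and 22 mm thick, lie across the top of the two x-running rails, running the full 1018 mm width of the frame in y; along x they sit between the end posts with a 109 mm gap after the −x posts and between neighbouring slats, leaving 114 mm before the +x posts.


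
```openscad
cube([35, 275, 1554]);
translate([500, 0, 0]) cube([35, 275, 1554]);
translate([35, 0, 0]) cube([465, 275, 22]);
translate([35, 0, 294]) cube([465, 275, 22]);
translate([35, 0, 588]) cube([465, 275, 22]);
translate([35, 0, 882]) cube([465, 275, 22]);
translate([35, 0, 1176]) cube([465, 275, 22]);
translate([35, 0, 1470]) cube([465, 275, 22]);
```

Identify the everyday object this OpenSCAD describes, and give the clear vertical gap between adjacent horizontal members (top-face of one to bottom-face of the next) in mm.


A bookshelf. The clear shelf gap is 272 mm.

Two tall side panels with 6 horizontal boards between them — a bookshelf. The first two shelf undersides are at z = 0 and z = 294; with shelf thickness 22, the clear gap is 294 − 0 − 22 = 272 mm.


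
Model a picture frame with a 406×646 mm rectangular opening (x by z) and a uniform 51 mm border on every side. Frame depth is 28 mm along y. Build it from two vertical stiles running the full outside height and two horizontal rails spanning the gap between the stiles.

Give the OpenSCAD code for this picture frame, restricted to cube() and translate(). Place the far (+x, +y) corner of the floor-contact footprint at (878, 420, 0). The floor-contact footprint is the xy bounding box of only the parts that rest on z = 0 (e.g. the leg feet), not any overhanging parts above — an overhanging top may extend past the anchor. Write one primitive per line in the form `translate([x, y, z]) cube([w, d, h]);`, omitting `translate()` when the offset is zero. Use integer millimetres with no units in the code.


translate([370, 392, 0]) cube([51, 28, 748]);
translate([827, 392, 0]) cube([51, 28, 748]);
translate([421, 392, 0]) cube([406, 28, 51]);
translate([421, 392, 697]) cube([406, 28, 51]);


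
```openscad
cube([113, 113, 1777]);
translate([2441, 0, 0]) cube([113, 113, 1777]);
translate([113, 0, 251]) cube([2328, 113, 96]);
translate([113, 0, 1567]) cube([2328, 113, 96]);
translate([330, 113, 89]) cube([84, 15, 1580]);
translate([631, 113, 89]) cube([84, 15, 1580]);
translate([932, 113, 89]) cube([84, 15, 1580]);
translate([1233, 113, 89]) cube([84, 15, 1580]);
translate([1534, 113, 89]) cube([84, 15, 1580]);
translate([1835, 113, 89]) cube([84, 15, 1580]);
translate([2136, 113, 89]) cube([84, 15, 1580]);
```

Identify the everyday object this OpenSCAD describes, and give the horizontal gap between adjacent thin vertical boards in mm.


A fence section. The picket gap is 217 mm.

Two posts, two rails, 7 pickets — a fence section. Span 2328 mm holds 7 pickets of 84 mm with 8 equal gaps: ⌊(2328 − 7·84) / 8⌋ = 217 mm.


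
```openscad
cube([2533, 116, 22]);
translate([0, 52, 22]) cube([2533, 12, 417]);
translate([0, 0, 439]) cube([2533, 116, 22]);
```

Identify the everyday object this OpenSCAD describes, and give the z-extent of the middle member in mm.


An I-beam. The web height is 417 mm.

Two wide flanges with a thin centred web — an I-beam. Overall 461 mm minus two 22 mm flanges gives a web of 461 − 2·22 = 417 mm.


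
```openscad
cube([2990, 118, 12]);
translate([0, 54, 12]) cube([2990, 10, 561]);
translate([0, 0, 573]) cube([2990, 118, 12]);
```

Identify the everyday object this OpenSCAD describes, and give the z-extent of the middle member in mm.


An I-beam. The web height is 561 mm.

Two wide flanges with a thin centred web — an I-beam. Overall 585 mm minus two 12 mm flanges gives a web of 585 − 2·12 = 561 mm.


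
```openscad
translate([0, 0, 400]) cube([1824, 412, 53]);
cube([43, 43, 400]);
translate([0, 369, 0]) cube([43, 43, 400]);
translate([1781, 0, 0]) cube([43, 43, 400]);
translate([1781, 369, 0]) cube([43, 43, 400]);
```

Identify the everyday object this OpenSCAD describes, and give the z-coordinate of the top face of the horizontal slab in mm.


A bench. The seat-top height is 453 mm.

A long slab on four corner posts — a bench. The slab sits at z = 400 with thickness 53, so the top is 400 + 53 = 453 mm.


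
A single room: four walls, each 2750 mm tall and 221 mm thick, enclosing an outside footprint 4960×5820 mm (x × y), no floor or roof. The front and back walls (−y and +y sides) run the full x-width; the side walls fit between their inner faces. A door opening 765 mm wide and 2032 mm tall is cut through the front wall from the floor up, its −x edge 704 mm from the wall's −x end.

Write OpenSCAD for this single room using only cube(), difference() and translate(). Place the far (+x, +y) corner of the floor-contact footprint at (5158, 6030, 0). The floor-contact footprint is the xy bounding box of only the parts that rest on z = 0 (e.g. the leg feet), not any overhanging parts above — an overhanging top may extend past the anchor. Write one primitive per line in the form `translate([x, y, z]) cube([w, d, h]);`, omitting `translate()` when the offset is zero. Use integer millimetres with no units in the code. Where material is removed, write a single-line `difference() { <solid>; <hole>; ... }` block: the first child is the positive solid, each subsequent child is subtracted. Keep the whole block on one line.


difference() { translate([198, 210, 0]) cube([4960, 221, 2750]); translate([902, 210, 0]) cube([765, 221, 2032]); }
translate([198, 5809, 0]) cube([4960, 221, 2750]);
translate([198, 431, 0]) cube([221, 5378, 2750]);
translate([4937, 431, 0]) cube([221, 5378, 2750]);


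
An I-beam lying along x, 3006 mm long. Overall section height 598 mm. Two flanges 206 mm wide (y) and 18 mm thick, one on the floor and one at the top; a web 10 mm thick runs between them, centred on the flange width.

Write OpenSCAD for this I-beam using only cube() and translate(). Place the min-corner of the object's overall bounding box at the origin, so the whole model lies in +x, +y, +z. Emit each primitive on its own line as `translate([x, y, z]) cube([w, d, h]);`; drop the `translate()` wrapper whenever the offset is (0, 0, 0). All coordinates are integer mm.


cube([3006, 206, 18]);
translate([0, 98, 18]) cube([3006, 10, 562]);
translate([0, 0, 580]) cube([3006, 206, 18]);


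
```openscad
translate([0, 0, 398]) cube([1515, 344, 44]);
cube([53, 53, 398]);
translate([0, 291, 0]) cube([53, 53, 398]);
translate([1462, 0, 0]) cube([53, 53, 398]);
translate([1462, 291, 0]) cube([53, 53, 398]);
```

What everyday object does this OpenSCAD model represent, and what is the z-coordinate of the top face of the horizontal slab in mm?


A bench. The seat-top height is 442 mm.

A long slab on four corner posts — a bench. The slab sits at z = 398 with thickness 44, so the top is 398 + 44 = 442 mm.


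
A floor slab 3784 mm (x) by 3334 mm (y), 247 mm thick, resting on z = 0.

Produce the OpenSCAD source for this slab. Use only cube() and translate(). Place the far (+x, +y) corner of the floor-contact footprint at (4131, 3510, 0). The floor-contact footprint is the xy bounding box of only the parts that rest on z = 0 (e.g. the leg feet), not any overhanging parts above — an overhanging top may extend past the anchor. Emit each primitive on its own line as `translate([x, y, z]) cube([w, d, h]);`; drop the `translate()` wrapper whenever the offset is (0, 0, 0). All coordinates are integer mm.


translate([347, 176, 0]) cube([3784, 3334, 247]);


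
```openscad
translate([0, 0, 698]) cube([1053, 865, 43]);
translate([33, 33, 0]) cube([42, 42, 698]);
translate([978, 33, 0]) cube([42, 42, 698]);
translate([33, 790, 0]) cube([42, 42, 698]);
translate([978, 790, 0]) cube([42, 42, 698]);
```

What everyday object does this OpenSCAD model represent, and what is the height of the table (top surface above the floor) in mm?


A table. The table height is 741 mm.

A 1053×865×43 slab sits at z = 698 on four 42 mm square posts — a table. The top surface is at 698 + 43 = 741 mm.


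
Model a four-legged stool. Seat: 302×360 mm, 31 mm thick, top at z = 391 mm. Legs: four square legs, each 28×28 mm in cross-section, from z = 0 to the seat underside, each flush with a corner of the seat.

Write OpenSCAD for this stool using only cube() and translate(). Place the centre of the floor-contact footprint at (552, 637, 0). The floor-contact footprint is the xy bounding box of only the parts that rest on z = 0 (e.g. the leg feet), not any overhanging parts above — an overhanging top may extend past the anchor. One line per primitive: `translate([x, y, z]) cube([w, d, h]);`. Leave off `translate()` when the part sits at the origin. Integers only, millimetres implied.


translate([401, 457, 360]) cube([302, 360, 31]);
translate([401, 457, 0]) cube([28, 28, 360]);
translate([675, 457, 0]) cube([28, 28, 360]);
translate([401, 789, 0]) cube([28, 28, 360]);
translate([675, 789, 0]) cube([28, 28, 360]);


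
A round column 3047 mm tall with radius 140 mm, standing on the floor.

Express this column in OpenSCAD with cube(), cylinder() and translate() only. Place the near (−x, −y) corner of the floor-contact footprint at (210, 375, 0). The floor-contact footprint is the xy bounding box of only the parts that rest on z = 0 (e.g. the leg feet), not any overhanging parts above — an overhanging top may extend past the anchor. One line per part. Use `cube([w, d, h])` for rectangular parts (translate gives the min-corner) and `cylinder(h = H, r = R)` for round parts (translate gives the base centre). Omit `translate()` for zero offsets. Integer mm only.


translate([350, 515, 0]) cylinder(h = 3047, r = 140);


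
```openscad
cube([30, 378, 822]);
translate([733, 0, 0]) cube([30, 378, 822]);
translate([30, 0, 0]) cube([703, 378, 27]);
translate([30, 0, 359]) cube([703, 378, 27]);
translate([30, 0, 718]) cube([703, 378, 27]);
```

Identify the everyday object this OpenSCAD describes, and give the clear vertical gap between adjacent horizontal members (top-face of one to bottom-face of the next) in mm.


A bookshelf. The clear shelf gap is 332 mm.

Two tall side panels with 3 horizontal boards between them — a bookshelf. The first two shelf undersides are at z = 0 and z = 359; with shelf thickness 27, the clear gap is 359 − 0 − 27 = 332 mm.


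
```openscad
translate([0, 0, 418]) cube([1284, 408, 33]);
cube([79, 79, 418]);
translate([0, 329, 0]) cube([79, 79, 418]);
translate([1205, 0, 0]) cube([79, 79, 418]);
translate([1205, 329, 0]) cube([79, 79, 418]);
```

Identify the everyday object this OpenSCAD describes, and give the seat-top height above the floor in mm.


A bench. The seat-top height is 451 mm.

A long slab on four corner posts — a bench. The slab sits at z = 418 with thickness 33, so the top is 418 + 33 = 451 mm.


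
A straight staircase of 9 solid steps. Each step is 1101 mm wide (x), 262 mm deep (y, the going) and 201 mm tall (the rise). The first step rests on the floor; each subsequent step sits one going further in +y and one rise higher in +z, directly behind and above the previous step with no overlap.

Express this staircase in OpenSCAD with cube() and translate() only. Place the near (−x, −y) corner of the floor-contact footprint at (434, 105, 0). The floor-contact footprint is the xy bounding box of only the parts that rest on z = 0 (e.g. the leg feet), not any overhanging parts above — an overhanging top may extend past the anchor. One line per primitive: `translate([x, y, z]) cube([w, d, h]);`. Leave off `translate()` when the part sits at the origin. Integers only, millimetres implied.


translate([434, 105, 0]) cube([1101, 262, 201]);
translate([434, 367, 201]) cube([1101, 262, 201]);
translate([434, 629, 402]) cube([1101, 262, 201]);
translate([434, 891, 603]) cube([1101, 262, 201]);
translate([434, 1153, 804]) cube([1101, 262, 201]);
translate([434, 1415, 1005]) cube([1101, 262, 201]);
translate([434, 1677, 1206]) cube([1101, 262, 201]);
translate([434, 1939, 1407]) cube([1101, 262, 201]);
translate([434, 2201, 1608]) cube([1101, 262, 201]);


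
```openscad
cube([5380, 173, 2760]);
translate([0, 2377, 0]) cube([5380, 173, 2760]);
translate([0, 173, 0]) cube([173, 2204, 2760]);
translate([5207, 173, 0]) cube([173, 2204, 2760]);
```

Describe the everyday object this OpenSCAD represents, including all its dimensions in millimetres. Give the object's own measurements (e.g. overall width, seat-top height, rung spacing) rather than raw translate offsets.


The wall frame of a small rectangular building: four walls, each 2760 mm tall and 173 mm thick, enclosing a footprint 5380 mm (x) by 2550 mm (y) outside-to-outside, with no floor or roof. The front and back walls (the −y and +y sides) span the full width; the two side walls fit between them.


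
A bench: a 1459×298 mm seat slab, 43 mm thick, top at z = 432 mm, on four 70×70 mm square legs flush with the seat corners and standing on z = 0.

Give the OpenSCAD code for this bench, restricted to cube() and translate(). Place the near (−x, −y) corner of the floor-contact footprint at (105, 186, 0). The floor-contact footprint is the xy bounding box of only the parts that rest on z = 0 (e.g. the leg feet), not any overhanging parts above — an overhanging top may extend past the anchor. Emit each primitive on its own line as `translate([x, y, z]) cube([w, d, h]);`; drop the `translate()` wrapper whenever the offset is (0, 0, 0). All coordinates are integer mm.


translate([105, 186, 389]) cube([1459, 298, 43]);
translate([105, 186, 0]) cube([70, 70, 389]);
translate([105, 414, 0]) cube([70, 70, 389]);
translate([1494, 186, 0]) cube([70, 70, 389]);
translate([1494, 414, 0]) cube([70, 70, 389]);


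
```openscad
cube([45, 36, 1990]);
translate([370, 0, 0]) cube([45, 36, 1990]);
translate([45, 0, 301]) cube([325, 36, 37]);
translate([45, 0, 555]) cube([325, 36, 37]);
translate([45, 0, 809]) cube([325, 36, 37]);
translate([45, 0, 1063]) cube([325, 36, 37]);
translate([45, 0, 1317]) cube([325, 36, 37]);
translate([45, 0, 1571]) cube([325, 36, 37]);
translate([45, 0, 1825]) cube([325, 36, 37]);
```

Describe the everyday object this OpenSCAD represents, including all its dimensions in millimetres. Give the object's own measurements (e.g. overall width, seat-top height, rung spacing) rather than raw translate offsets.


A straight ladder. Two 45×36 mm vertical rails, 1990 mm tall, stand 415 mm apart (outside-to-outside) with their front faces coplanar on the −y side. 7 rungs, each 36 mm deep and 37 mm tall, span between the inner faces of the rails, front faces flush with the rails. The lowest rung's underside is at z = 301 mm and rungs are spaced 254 mm apart (underside to underside).


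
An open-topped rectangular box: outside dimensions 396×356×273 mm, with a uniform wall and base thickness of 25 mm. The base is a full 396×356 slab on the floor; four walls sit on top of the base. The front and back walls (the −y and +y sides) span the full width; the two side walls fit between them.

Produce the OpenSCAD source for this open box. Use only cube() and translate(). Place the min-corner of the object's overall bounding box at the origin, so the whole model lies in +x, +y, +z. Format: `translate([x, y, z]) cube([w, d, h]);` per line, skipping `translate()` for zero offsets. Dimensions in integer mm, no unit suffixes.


cube([396, 356, 25]);
translate([0, 0, 25]) cube([396, 25, 248]);
translate([0, 331, 25]) cube([396, 25, 248]);
translate([0, 25, 25]) cube([25, 306, 248]);
translate([371, 25, 25]) cube([25, 306, 248]);


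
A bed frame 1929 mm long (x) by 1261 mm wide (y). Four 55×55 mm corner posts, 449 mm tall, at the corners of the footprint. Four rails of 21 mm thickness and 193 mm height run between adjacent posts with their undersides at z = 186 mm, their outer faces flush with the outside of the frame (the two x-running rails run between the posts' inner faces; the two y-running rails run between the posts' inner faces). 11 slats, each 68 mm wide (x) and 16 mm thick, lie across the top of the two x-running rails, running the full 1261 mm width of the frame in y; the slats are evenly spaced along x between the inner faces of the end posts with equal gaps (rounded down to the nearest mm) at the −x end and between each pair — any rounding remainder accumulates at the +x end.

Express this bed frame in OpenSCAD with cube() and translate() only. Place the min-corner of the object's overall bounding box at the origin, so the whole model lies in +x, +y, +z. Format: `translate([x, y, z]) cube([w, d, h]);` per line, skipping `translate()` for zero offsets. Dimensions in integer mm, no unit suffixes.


cube([55, 55, 449]);
translate([0, 1206, 0]) cube([55, 55, 449]);
translate([1874, 0, 0]) cube([55, 55, 449]);
translate([1874, 1206, 0]) cube([55, 55, 449]);
translate([55, 0, 186]) cube([1819, 21, 193]);
translate([55, 1240, 186]) cube([1819, 21, 193]);
translate([0, 55, 186]) cube([21, 1151, 193]);
translate([1908, 55, 186]) cube([21, 1151, 193]);
translate([144, 0, 379]) cube([68, 1261, 16]);
translate([301, 0, 379]) cube([68, 1261, 16]);
translate([458, 0, 379]) cube([68, 1261, 16]);
translate([615, 0, 379]) cube([68, 1261, 16]);
translate([772, 0, 379]) cube([68, 1261, 16]);
translate([929, 0, 379]) cube([68, 1261, 16]);
translate([1086, 0, 379]) cube([68, 1261, 16]);
translate([1243, 0, 379]) cube([68, 1261, 16]);
translate([1400, 0, 379]) cube([68, 1261, 16]);
translate([1557, 0, 379]) cube([68, 1261, 16]);
translate([1714, 0, 379]) cube([68, 1261, 16]);


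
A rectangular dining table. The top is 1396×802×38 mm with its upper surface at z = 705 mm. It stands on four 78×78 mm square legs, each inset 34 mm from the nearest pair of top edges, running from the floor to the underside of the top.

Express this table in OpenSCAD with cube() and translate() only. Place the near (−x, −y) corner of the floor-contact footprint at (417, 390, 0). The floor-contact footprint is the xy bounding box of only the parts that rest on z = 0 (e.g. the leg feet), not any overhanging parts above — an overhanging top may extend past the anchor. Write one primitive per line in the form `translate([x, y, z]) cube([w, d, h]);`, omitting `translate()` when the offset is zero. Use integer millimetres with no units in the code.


translate([383, 356, 667]) cube([1396, 802, 38]);
translate([417, 390, 0]) cube([78, 78, 667]);
translate([1667, 390, 0]) cube([78, 78, 667]);
translate([417, 1046, 0]) cube([78, 78, 667]);
translate([1667, 1046, 0]) cube([78, 78, 667]);


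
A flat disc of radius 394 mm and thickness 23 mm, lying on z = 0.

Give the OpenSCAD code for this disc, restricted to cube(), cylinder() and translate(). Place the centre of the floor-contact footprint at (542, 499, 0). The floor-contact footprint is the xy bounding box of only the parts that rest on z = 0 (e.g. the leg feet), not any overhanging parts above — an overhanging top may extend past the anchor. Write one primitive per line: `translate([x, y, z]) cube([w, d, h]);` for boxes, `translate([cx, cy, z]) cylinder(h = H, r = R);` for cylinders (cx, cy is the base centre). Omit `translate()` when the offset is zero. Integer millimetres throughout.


translate([542, 499, 0]) cylinder(h = 23, r = 394);


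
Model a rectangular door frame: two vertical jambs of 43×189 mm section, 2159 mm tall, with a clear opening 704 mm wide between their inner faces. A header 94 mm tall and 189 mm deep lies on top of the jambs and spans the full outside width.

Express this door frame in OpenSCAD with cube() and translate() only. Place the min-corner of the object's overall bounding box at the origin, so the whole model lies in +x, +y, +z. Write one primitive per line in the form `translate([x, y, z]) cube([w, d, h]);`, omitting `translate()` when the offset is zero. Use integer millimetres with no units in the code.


cube([43, 189, 2159]);
translate([747, 0, 0]) cube([43, 189, 2159]);
translate([0, 0, 2159]) cube([790, 189, 94]);


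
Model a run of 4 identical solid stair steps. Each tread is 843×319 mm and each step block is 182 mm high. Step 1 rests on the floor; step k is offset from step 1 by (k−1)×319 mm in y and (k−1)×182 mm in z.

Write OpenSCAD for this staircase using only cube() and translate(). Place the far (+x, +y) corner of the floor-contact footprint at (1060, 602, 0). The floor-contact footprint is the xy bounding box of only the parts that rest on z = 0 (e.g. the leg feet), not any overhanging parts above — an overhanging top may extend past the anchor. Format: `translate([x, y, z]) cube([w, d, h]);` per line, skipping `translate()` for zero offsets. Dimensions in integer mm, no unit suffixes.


translate([217, 283, 0]) cube([843, 319, 182]);
translate([217, 602, 182]) cube([843, 319, 182]);
translate([217, 921, 364]) cube([843, 319, 182]);
translate([217, 1240, 546]) cube([843, 319, 182]);


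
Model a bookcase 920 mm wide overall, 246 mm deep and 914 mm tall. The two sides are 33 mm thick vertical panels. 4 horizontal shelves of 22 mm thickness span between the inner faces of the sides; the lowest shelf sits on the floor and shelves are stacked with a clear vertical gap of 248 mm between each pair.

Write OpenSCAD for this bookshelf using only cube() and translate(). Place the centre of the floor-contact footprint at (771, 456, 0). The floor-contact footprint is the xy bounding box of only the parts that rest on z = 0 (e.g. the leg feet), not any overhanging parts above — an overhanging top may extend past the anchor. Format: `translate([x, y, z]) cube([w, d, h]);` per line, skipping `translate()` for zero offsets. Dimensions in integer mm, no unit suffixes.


translate([311, 333, 0]) cube([33, 246, 914]);
translate([1198, 333, 0]) cube([33, 246, 914]);
translate([344, 333, 0]) cube([854, 246, 22]);
translate([344, 333, 270]) cube([854, 246, 22]);
translate([344, 333, 540]) cube([854, 246, 22]);
translate([344, 333, 810]) cube([854, 246, 22]);


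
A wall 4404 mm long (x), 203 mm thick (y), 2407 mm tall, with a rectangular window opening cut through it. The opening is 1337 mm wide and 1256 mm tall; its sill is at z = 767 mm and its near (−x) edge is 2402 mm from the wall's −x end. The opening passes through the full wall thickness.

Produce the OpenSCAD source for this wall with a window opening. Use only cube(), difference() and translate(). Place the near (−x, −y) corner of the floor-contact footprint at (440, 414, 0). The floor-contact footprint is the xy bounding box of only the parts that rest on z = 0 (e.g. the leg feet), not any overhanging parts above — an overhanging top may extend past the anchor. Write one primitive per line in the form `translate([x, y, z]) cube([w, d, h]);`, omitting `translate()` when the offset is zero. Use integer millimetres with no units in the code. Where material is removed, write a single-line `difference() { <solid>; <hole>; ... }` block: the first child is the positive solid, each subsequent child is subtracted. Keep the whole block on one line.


difference() { translate([440, 414, 0]) cube([4404, 203, 2407]); translate([2842, 414, 767]) cube([1337, 203, 1256]); }


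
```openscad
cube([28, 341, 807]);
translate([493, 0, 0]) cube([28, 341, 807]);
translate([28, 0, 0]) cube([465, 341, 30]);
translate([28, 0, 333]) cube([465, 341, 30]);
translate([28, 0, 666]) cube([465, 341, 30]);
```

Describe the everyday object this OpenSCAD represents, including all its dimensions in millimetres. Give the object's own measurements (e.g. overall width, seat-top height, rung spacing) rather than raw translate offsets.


An open bookshelf. Two side panels, each 28 mm thick, 341 mm deep and 807 mm tall, stand 521 mm apart (outside-to-outside). Between them sit 3 shelves, each 30 mm thick and 341 mm deep, spanning the full gap between the sides. The bottom shelf rests on the floor (its underside at z = 0) and the clear gap between one shelf's top and the next shelf's underside is 303 mm.


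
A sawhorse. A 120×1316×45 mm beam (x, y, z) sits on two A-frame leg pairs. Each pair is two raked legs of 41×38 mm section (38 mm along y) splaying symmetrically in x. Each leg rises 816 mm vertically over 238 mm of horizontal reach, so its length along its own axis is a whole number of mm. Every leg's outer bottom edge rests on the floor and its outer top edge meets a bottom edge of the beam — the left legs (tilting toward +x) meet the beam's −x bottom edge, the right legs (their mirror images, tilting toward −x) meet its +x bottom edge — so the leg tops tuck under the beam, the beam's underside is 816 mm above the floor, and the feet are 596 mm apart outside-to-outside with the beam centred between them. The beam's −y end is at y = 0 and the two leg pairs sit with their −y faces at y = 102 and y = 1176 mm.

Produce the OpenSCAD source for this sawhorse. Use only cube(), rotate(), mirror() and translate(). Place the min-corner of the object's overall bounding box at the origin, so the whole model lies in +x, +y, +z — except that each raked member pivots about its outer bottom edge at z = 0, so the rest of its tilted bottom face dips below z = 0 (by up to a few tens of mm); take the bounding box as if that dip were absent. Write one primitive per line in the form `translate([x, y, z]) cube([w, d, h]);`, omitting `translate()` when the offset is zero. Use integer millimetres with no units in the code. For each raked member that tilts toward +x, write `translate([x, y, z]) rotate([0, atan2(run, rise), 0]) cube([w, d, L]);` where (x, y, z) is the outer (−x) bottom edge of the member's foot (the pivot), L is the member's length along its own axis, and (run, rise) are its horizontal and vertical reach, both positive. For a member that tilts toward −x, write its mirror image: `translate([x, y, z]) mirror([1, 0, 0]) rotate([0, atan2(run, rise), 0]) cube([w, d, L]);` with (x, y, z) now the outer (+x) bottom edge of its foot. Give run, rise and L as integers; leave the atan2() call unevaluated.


// leg length = √(238² + 816²) = 850
// right-leg outer foot x = 2·238 + 120 = 596
// beam min-corner = (238, 0, 816)
translate([238, 0, 816]) cube([120, 1316, 45]);
translate([0, 102, 0]) rotate([0, atan2(238, 816), 0]) cube([41, 38, 850]);
translate([596, 102, 0]) mirror([1, 0, 0]) rotate([0, atan2(238, 816), 0]) cube([41, 38, 850]);
translate([0, 1176, 0]) rotate([0, atan2(238, 816), 0]) cube([41, 38, 850]);
translate([596, 1176, 0]) mirror([1, 0, 0]) rotate([0, atan2(238, 816), 0]) cube([41, 38, 850]);


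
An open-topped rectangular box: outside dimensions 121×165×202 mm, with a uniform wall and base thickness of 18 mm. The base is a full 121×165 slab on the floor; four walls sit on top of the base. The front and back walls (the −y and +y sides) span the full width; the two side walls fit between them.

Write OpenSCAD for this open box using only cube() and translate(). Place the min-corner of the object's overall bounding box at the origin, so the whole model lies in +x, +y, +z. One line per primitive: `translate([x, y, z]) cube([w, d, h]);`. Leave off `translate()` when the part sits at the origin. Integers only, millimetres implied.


cube([121, 165, 18]);
translate([0, 0, 18]) cube([121, 18, 184]);
translate([0, 147, 18]) cube([121, 18, 184]);
translate([0, 18, 18]) cube([18, 129, 184]);
translate([103, 18, 18]) cube([18, 129, 184]);


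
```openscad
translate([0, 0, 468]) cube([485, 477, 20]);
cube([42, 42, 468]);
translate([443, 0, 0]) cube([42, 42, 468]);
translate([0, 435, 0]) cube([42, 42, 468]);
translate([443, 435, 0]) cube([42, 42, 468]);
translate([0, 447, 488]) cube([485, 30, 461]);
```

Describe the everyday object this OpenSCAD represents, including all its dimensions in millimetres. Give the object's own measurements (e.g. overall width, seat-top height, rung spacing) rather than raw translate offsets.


A chair. The seat is a 485×477×20 mm slab with its top at z = 488 mm, on four 42×42 mm corner legs (flush with the seat edges, standing on z = 0). A flat backrest 30 mm thick, 461 mm tall, spans the full seat width and rises from the seat top along its +y edge, rear face flush with the rear of the seat.


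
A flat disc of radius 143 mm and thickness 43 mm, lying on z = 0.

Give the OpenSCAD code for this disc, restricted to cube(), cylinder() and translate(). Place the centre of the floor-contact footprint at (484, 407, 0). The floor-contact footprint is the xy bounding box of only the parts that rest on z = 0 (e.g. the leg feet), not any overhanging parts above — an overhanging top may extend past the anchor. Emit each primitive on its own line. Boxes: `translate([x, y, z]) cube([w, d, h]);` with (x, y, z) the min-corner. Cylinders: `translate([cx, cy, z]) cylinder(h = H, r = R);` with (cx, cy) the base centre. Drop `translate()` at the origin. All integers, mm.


translate([484, 407, 0]) cylinder(h = 43, r = 143);


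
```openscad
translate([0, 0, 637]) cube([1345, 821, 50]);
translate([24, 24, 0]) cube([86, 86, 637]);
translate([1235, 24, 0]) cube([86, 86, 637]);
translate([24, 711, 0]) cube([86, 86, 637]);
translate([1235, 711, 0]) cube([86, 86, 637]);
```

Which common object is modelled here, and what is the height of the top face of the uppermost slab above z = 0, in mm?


A table. The table height is 687 mm.

A 1345×821×50 slab sits at z = 637 on four 86 mm square posts — a table. The top surface is at 637 + 50 = 687 mm.


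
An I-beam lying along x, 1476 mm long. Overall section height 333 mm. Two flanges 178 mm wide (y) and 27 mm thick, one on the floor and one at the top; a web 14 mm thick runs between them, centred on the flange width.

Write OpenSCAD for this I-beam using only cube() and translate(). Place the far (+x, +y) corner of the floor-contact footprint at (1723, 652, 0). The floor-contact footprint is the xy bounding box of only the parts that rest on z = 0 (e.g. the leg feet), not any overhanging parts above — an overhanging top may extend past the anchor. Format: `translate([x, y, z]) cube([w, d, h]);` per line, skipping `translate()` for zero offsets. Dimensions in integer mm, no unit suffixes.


translate([247, 474, 0]) cube([1476, 178, 27]);
translate([247, 556, 27]) cube([1476, 14, 279]);
translate([247, 474, 306]) cube([1476, 178, 27]);


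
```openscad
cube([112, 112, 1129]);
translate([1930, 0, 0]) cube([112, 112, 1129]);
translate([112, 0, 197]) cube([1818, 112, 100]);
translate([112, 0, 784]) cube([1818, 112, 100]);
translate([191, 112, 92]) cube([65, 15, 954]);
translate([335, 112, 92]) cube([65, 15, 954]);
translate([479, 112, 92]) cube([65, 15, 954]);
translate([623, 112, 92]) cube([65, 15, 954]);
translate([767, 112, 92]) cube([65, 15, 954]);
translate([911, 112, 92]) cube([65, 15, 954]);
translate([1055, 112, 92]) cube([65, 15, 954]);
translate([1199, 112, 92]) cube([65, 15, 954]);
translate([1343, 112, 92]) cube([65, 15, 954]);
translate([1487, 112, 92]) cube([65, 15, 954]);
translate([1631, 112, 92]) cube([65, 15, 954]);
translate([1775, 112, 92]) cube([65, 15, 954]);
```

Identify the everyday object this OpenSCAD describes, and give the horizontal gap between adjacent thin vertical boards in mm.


A fence section. The picket gap is 79 mm.

Two posts, two rails, 12 pickets — a fence section. Span 1818 mm holds 12 pickets of 65 mm with 13 equal gaps: ⌊(1818 − 12·65) / 13⌋ = 79 mm.


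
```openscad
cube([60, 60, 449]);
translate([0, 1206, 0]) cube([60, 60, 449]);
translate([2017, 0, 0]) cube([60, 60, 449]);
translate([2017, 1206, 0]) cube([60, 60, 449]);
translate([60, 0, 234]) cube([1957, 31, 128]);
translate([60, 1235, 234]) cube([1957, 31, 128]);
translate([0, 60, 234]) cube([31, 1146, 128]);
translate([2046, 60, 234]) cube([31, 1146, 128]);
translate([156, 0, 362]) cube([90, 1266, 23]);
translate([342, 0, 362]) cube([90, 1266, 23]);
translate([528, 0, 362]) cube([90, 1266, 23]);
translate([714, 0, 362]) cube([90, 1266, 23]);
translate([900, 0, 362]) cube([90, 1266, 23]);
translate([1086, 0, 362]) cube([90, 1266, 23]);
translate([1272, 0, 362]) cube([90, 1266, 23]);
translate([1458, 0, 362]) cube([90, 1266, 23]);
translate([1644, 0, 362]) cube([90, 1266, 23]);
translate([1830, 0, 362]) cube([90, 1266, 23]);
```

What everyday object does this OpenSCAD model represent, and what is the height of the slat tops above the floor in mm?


A bed frame. The slat-top height is 385 mm.

Four posts, four rails, and a row of slats — a bed frame. Slats sit on the rails at z = 234 + 128 = 362; with slat thickness 23, the top is 385 mm.


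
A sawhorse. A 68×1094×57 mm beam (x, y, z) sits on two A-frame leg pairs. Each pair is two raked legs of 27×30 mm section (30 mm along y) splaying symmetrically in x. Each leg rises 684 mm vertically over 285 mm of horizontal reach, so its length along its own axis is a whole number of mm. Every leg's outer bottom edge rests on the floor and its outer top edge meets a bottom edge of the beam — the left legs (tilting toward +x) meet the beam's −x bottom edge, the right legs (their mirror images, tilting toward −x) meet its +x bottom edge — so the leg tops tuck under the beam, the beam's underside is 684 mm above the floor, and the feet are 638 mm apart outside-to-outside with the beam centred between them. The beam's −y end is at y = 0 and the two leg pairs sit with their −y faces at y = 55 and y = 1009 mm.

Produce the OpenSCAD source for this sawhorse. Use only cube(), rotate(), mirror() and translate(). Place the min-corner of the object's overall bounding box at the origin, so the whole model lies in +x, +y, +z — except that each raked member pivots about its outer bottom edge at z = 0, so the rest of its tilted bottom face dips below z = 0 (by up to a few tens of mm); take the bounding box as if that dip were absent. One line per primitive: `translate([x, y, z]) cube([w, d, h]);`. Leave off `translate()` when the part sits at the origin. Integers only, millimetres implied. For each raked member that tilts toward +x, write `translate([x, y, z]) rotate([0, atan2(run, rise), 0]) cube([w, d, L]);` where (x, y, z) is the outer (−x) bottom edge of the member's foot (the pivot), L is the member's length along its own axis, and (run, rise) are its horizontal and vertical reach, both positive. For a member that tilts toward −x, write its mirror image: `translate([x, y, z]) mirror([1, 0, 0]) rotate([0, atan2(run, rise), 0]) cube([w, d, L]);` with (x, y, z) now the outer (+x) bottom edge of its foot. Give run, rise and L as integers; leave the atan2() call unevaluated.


translate([285, 0, 684]) cube([68, 1094, 57]);
translate([0, 55, 0]) rotate([0, atan2(285, 684), 0]) cube([27, 30, 741]);
translate([638, 55, 0]) mirror([1, 0, 0]) rotate([0, atan2(285, 684), 0]) cube([27, 30, 741]);
translate([0, 1009, 0]) rotate([0, atan2(285, 684), 0]) cube([27, 30, 741]);
translate([638, 1009, 0]) mirror([1, 0, 0]) rotate([0, atan2(285, 684), 0]) cube([27, 30, 741]);


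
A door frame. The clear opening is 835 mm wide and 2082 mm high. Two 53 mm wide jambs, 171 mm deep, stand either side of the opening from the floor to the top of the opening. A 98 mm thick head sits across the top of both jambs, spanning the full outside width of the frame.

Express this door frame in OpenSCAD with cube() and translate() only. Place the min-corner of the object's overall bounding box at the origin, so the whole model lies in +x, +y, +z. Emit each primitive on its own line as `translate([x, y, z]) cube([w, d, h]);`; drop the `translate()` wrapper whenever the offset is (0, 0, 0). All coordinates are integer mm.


cube([53, 171, 2082]);
translate([888, 0, 0]) cube([53, 171, 2082]);
translate([0, 0, 2082]) cube([941, 171, 98]);


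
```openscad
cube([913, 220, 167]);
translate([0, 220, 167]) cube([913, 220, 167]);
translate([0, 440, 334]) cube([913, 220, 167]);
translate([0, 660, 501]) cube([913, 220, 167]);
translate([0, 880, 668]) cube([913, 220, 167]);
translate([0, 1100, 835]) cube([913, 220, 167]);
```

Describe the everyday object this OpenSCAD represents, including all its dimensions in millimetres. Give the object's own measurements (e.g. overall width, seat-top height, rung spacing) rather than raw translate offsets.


A straight staircase of 6 solid steps. Each step is 913 mm wide (x), 220 mm deep (y, the going) and 167 mm tall (the rise). The first step rests on the floor; each subsequent step sits one going further in +y and one rise higher in +z, directly behind and above the previous step with no overlap.


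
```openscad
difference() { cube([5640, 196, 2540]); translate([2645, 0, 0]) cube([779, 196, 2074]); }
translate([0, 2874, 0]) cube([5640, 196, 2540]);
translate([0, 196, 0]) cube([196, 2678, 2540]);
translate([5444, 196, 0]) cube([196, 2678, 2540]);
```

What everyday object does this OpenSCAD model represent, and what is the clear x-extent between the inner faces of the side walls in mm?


A single room. The interior width is 5248 mm.

Four walls enclosing a rectangle with a door in the front wall — a room. Outside width 5640 minus two 196 mm walls gives 5248 mm.


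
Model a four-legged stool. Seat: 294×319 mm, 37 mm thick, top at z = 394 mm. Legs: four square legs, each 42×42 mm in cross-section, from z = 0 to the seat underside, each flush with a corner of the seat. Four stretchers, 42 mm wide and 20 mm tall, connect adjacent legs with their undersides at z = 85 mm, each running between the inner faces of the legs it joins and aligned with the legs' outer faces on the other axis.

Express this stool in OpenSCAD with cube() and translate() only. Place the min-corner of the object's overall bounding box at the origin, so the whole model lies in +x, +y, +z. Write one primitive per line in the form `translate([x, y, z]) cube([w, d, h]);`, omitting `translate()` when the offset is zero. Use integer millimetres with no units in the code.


// leg_h = 394 - 37 = 357
// stretcher span = 294 - 2*42 = 210
translate([0, 0, 357]) cube([294, 319, 37]);
cube([42, 42, 357]);
translate([252, 0, 0]) cube([42, 42, 357]);
translate([0, 277, 0]) cube([42, 42, 357]);
translate([252, 277, 0]) cube([42, 42, 357]);
translate([42, 0, 85]) cube([210, 42, 20]);
translate([42, 277, 85]) cube([210, 42, 20]);
translate([0, 42, 85]) cube([42, 235, 20]);
translate([252, 42, 85]) cube([42, 235, 20]);
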